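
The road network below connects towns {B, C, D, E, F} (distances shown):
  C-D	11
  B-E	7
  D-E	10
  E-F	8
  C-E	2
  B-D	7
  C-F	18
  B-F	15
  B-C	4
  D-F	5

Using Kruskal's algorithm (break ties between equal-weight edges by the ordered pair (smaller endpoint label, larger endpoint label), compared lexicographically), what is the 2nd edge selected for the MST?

Kruskal: consider edges lightest-first.
C-E (2): add — endpoints in different components.
B-C (4): add — endpoints in different components.
D-F (5): add — endpoints in different components.
B-D (7): add — endpoints in different components.
The 2nd edge added is B-C.

B-C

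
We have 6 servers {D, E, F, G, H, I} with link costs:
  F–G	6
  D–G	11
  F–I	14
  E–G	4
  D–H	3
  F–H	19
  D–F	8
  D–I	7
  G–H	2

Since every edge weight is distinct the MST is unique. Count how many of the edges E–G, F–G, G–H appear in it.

Sort edges by weight, then run Kruskal:
G–H (2): add — endpoints in different components.
D–H (3): add — endpoints in different components.
E–G (4): add — endpoints in different components.
F–G (6): add — endpoints in different components.
D–I (7): add — endpoints in different components.
MST edge set: {G–H, D–H, E–G, F–G, D–I}.
Of the listed edges, {E–G, F–G, G–H} are in the MST → 3.

3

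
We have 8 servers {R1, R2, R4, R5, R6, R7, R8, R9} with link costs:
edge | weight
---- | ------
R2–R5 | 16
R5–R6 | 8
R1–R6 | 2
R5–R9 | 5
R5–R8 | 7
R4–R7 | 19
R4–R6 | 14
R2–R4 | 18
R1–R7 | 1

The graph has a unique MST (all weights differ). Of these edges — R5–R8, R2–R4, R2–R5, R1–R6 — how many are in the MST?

3

Sort edges by weight, then run Kruskal:
R1–R7 (1): add — endpoints in different components.
R1–R6 (2): add — endpoints in different components.
R5–R9 (5): add — endpoints in different components.
R5–R8 (7): add — endpoints in different components.
R5–R6 (8): add — endpoints in different components.
R4–R6 (14): add — endpoints in different components.
R2–R5 (16): add — endpoints in different components.
MST edge set: {R1–R7, R1–R6, R5–R9, R5–R8, R5–R6, R4–R6, R2–R5}.
Of the listed edges, {R5–R8, R2–R5, R1–R6} are in the MST → 3.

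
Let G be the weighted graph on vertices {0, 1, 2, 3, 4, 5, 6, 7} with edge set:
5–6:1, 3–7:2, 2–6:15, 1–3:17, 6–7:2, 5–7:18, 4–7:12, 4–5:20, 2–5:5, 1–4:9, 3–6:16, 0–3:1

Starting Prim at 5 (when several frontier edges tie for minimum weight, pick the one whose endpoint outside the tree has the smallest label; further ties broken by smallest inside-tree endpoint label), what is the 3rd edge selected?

3-7

Grow the tree from 5 using Prim:
Step 1: frontier [5–6 1, 2–5 5, 5–7 18, 4–5 20] → take 5–6 (1); add 6.
Step 2: frontier [2–5 5, 5–7 18, 4–5 20, 6–7 2, 2–6 15, 3–6 16] → take 6–7 (2); add 7.
Step 3: frontier [2–5 5, 4–5 20, 2–6 15, 3–6 16, 3–7 2, 4–7 12] → take 3–7 (2); add 3.
Step 4: frontier [0–3 1, 1–3 17, 2–5 5, 4–5 20, 2–6 15, 4–7 12] → take 0–3 (1); add 0.
Step 5: frontier [1–3 17, 2–5 5, 4–5 20, 2–6 15, 4–7 12] → take 2–5 (5); add 2.
Step 6: frontier [1–3 17, 4–5 20, 4–7 12] → take 4–7 (12); add 4.
Step 7: frontier [1–3 17, 1–4 9] → take 1–4 (9); add 1.
The 3rd edge added is 3–7.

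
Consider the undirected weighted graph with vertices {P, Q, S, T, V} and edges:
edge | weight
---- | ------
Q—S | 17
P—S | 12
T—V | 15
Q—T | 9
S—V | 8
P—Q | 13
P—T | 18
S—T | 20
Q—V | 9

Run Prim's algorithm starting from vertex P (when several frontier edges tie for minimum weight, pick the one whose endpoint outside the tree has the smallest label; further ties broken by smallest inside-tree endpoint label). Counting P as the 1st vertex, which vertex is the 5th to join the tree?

Prim's algorithm from P:
Step 1: frontier [P—S 12, P—Q 13, P—T 18] → take P—S (12); add S.
Step 2: frontier [P—Q 13, P—T 18, S—V 8, Q—S 17, S—T 20] → take S—V (8); add V.
Step 3: frontier [P—Q 13, P—T 18, Q—S 17, S—T 20, Q—V 9, T—V 15] → take Q—V (9); add Q.
Step 4: frontier [P—T 18, Q—T 9, S—T 20, T—V 15] → take Q—T (9); add T.
Vertex order: P, S, V, Q, T. The 5th vertex is T.

T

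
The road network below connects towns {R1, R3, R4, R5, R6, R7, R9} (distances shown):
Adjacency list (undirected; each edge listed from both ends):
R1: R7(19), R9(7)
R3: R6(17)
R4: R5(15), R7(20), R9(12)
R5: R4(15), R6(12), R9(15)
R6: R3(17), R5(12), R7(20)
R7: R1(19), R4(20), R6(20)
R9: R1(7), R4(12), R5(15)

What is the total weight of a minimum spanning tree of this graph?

Prim, starting at R3.
Step 1: frontier [R3—R6 17] → take R3—R6 (17); add R6.
Step 2: frontier [R5—R6 12, R6—R7 20] → take R5—R6 (12); add R5.
Step 3: frontier [R4—R5 15, R5—R9 15, R6—R7 20] → take R4—R5 (15); add R4.
Step 4: frontier [R4—R9 12, R4—R7 20, R5—R9 15, R6—R7 20] → take R4—R9 (12); add R9.
Step 5: frontier [R4—R7 20, R6—R7 20, R1—R9 7] → take R1—R9 (7); add R1.
Step 6: frontier [R1—R7 19, R4—R7 20, R6—R7 20] → take R1—R7 (19); add R7.
MST edges: R3—R6, R5—R6, R4—R5, R4—R9, R1—R9, R1—R7; total weight 17+12+15+12+7+19 = 82.

82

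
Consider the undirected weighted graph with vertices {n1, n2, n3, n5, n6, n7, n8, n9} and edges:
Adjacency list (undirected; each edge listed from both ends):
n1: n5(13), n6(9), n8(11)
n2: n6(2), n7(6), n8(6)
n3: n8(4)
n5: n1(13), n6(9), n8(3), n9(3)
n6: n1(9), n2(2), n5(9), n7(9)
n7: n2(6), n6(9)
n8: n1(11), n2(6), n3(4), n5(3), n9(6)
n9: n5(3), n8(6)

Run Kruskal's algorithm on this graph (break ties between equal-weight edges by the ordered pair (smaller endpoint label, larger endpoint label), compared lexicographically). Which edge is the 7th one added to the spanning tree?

Sort edges by weight, then run Kruskal:
n2-n6 (2): add — endpoints in different components.
n5-n8 (3): add — endpoints in different components.
n5-n9 (3): add — endpoints in different components.
n3-n8 (4): add — endpoints in different components.
n2-n7 (6): add — endpoints in different components.
n2-n8 (6): add — endpoints in different components.
n8-n9 (6): skip — n8 and n9 already connected.
n1-n6 (9): add — endpoints in different components.
The 7th edge added is n1-n6.

n1-n6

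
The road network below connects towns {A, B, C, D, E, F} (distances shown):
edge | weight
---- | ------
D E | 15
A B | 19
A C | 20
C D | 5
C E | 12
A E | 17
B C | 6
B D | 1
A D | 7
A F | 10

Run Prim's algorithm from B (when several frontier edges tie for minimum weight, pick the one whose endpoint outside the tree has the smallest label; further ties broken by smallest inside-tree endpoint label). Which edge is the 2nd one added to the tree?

Prim's algorithm from B:
Step 1: cheapest edge leaving the tree is B D (1); add D.
Step 2: cheapest edge leaving the tree is C D (5); add C.
Step 3: cheapest edge leaving the tree is A D (7); add A.
Step 4: cheapest edge leaving the tree is A F (10); add F.
Step 5: cheapest edge leaving the tree is C E (12); add E.
The 2nd edge added is C D.

C-D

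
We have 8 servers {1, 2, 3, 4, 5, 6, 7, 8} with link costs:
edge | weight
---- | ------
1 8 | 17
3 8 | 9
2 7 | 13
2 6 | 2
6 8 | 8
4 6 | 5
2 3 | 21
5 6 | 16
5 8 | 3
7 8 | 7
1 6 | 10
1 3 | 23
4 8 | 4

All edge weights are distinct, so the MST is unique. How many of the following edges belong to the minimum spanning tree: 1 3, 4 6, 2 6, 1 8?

Kruskal: consider edges lightest-first.
2 6 (2): add — endpoints in different components.
5 8 (3): add — endpoints in different components.
4 8 (4): add — endpoints in different components.
4 6 (5): add — endpoints in different components.
7 8 (7): add — endpoints in different components.
6 8 (8): skip — 6 and 8 already connected.
3 8 (9): add — endpoints in different components.
1 6 (10): add — endpoints in different components.
MST edge set: {2 6, 5 8, 4 8, 4 6, 7 8, 3 8, 1 6}.
Of the listed edges, {4 6, 2 6} are in the MST → 2.

2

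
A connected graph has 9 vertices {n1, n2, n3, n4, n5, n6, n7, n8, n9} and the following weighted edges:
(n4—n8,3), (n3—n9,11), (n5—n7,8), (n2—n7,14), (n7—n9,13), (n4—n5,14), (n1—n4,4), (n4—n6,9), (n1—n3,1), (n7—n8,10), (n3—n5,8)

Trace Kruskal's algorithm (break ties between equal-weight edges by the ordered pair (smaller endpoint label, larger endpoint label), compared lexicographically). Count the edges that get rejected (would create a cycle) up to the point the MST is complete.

2

Kruskal's algorithm — process edges by increasing weight (ties by edge label):
n1—n3 (1): add — endpoints in different components.
n4—n8 (3): add — endpoints in different components.
n1—n4 (4): add — endpoints in different components.
n3—n5 (8): add — endpoints in different components.
n5—n7 (8): add — endpoints in different components.
n4—n6 (9): add — endpoints in different components.
n7—n8 (10): skip — n8 and n7 already connected.
n3—n9 (11): add — endpoints in different components.
n7—n9 (13): skip — n9 and n7 already connected.
n2—n7 (14): add — endpoints in different components.
Edges rejected before the tree was complete: 2.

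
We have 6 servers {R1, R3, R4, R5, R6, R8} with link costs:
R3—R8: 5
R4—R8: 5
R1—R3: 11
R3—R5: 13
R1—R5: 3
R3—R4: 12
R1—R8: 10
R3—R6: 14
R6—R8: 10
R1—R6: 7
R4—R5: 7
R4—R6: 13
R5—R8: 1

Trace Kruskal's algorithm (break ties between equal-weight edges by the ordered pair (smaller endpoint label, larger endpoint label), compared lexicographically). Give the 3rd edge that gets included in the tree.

R3-R8

Kruskal: consider edges lightest-first.
R5—R8 (1): add — endpoints in different components.
R1—R5 (3): add — endpoints in different components.
R3—R8 (5): add — endpoints in different components.
R4—R8 (5): add — endpoints in different components.
R1—R6 (7): add — endpoints in different components.
The 3rd edge added is R3—R8.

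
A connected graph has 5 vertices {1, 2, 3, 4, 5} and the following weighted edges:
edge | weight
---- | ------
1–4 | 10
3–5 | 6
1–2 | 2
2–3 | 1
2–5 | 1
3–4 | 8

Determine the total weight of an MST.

12

Kruskal's algorithm — process edges by increasing weight (ties by edge label):
2–3 (1): add — endpoints in different components.
2–5 (1): add — endpoints in different components.
1–2 (2): add — endpoints in different components.
3–5 (6): skip — 3 and 5 already connected.
3–4 (8): add — endpoints in different components.
MST edges: 2–3, 2–5, 1–2, 3–4; total weight 1+1+2+8 = 12.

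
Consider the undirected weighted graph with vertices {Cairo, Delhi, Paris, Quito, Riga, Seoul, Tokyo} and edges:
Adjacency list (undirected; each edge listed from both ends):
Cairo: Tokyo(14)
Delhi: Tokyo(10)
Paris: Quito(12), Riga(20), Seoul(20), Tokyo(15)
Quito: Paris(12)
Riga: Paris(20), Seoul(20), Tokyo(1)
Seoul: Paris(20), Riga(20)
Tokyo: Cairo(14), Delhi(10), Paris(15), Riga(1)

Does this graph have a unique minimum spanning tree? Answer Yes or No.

No

Sort edges by weight, then run Kruskal:
Riga Tokyo (1): add. Components now {Quito} {Seoul} {Paris} {Riga,Tokyo} {Cairo} {Delhi}
Delhi Tokyo (10): add. Components now {Quito} {Seoul} {Paris} {Delhi,Riga,Tokyo} {Cairo}
Paris Quito (12): add. Components now {Paris,Quito} {Seoul} {Delhi,Riga,Tokyo} {Cairo}
Cairo Tokyo (14): add. Components now {Paris,Quito} {Seoul} {Cairo,Delhi,Riga,Tokyo}
Paris Tokyo (15): add. Components now {Cairo,Delhi,Paris,Quito,Riga,Tokyo} {Seoul}
Paris Riga (20): skip — Paris and Riga already connected.
Paris Seoul (20): add. Components now {Cairo,Delhi,Paris,Quito,Riga,Seoul,Tokyo}
Non-tree edge Riga Seoul has weight 20, equal to the heaviest edge on its tree cycle — swapping gives another MST of the same weight. Not unique.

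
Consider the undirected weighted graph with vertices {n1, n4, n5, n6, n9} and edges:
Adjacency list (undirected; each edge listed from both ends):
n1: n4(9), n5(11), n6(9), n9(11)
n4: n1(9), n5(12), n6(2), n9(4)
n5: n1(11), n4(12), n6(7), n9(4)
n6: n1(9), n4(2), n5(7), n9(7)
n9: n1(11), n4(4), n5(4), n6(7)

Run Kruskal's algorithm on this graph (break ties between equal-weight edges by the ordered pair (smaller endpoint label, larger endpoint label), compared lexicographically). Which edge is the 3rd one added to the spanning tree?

Kruskal's algorithm — process edges by increasing weight (ties by edge label):
n4–n6 (2): add. Components now {n5} {n4,n6} {n1} {n9}
n4–n9 (4): add. Components now {n5} {n4,n6,n9} {n1}
n5–n9 (4): add. Components now {n4,n5,n6,n9} {n1}
n5–n6 (7): skip — n5 and n6 already connected.
n6–n9 (7): skip — n6 and n9 already connected.
n1–n4 (9): add. Components now {n1,n4,n5,n6,n9}
The 3rd edge added is n5–n9.

n5-n9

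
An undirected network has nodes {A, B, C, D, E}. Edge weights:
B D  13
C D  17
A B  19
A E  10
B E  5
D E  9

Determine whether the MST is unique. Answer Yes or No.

Yes

Kruskal: consider edges lightest-first.
B E (5): add — endpoints in different components.
D E (9): add — endpoints in different components.
A E (10): add — endpoints in different components.
B D (13): skip — B and D already connected.
C D (17): add — endpoints in different components.
Every non-tree edge has weight strictly greater than the heaviest edge on the tree path between its endpoints, so the MST is unique.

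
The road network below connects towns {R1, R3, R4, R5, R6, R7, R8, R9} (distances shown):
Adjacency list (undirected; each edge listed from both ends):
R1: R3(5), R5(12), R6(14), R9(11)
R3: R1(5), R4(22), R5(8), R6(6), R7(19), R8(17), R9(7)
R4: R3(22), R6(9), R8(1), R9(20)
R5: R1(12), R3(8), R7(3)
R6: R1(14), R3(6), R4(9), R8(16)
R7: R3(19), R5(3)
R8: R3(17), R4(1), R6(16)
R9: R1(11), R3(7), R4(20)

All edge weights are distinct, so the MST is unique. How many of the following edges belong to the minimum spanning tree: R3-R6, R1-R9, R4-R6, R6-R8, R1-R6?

Kruskal's algorithm — process edges by increasing weight (ties by edge label):
R4-R8 (1): add — endpoints in different components.
R5-R7 (3): add — endpoints in different components.
R1-R3 (5): add — endpoints in different components.
R3-R6 (6): add — endpoints in different components.
R3-R9 (7): add — endpoints in different components.
R3-R5 (8): add — endpoints in different components.
R4-R6 (9): add — endpoints in different components.
MST edge set: {R4-R8, R5-R7, R1-R3, R3-R6, R3-R9, R3-R5, R4-R6}.
Of the listed edges, {R3-R6, R4-R6} are in the MST → 2.

2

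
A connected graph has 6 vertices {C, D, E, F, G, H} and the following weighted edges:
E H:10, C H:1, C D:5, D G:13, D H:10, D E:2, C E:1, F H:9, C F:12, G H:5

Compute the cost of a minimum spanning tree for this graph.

18

Prim, starting at C.
Step 1: cheapest edge leaving the tree is C E (1); add E.
Step 2: cheapest edge leaving the tree is C H (1); add H.
Step 3: cheapest edge leaving the tree is D E (2); add D.
Step 4: cheapest edge leaving the tree is G H (5); add G.
Step 5: cheapest edge leaving the tree is F H (9); add F.
MST edges: C E, C H, D E, G H, F H; total weight 1+1+2+5+9 = 18.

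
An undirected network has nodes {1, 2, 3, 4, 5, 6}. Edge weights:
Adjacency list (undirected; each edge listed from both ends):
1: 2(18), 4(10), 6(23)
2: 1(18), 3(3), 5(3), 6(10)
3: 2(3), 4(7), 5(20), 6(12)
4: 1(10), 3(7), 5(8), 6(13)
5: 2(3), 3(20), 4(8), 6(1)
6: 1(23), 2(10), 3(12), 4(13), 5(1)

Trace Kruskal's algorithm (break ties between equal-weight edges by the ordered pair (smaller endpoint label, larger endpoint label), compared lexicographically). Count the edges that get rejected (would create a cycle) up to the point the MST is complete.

Sort edges by weight, then run Kruskal:
5-6 (1): add. Components now {1} {2} {3} {4} {5,6}
2-3 (3): add. Components now {1} {2,3} {4} {5,6}
2-5 (3): add. Components now {1} {2,3,5,6} {4}
3-4 (7): add. Components now {1} {2,3,4,5,6}
4-5 (8): skip — 4 and 5 already connected.
1-4 (10): add. Components now {1,2,3,4,5,6}
Edges rejected before the tree was complete: 1.

1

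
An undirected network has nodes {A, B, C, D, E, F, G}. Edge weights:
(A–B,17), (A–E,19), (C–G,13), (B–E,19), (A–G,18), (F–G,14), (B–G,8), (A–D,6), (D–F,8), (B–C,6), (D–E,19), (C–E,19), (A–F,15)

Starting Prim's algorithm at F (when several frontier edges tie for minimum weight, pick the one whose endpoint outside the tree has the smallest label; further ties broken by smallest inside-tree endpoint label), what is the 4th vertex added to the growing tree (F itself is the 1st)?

G

Grow the tree from F using Prim:
Step 1: frontier [D–F 8, F–G 14, A–F 15] → take D–F (8); add D.
Step 2: frontier [A–D 6, D–E 19, F–G 14, A–F 15] → take A–D (6); add A.
Step 3: frontier [A–B 17, A–G 18, A–E 19, D–E 19, F–G 14] → take F–G (14); add G.
Step 4: frontier [A–B 17, A–E 19, D–E 19, B–G 8, C–G 13] → take B–G (8); add B.
Step 5: frontier [A–E 19, B–C 6, B–E 19, D–E 19, C–G 13] → take B–C (6); add C.
Step 6: frontier [A–E 19, B–E 19, C–E 19, D–E 19] → take A–E (19); add E.
Vertex order: F, D, A, G, B, C, E. The 4th vertex is G.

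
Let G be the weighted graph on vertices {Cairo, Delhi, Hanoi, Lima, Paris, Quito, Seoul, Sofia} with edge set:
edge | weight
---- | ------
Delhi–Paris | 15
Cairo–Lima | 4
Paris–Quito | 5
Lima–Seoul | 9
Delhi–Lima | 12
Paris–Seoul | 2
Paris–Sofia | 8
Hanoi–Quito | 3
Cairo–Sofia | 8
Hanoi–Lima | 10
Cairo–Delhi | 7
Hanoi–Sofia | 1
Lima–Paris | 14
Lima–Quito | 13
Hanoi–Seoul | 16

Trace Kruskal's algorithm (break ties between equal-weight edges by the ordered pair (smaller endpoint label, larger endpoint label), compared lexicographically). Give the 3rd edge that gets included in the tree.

Hanoi-Quito

Sort edges by weight, then run Kruskal:
Hanoi–Sofia (1): add — endpoints in different components.
Paris–Seoul (2): add — endpoints in different components.
Hanoi–Quito (3): add — endpoints in different components.
Cairo–Lima (4): add — endpoints in different components.
Paris–Quito (5): add — endpoints in different components.
Cairo–Delhi (7): add — endpoints in different components.
Cairo–Sofia (8): add — endpoints in different components.
The 3rd edge added is Hanoi–Quito.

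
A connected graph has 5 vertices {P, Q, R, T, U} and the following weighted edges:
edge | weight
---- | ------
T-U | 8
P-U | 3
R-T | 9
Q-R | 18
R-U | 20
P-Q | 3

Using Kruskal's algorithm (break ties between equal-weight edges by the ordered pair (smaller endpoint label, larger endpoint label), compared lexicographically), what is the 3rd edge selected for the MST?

T-U

Kruskal: consider edges lightest-first.
P-Q (3): add — endpoints in different components.
P-U (3): add — endpoints in different components.
T-U (8): add — endpoints in different components.
R-T (9): add — endpoints in different components.
The 3rd edge added is T-U.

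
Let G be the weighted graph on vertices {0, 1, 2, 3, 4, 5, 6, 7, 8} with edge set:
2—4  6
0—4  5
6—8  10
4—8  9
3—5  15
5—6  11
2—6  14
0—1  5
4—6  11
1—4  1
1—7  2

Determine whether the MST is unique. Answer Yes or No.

No

Kruskal's algorithm — process edges by increasing weight (ties by edge label):
1—4 (1): add — endpoints in different components.
1—7 (2): add — endpoints in different components.
0—1 (5): add — endpoints in different components.
0—4 (5): skip — 0 and 4 already connected.
2—4 (6): add — endpoints in different components.
4—8 (9): add — endpoints in different components.
6—8 (10): add — endpoints in different components.
4—6 (11): skip — 4 and 6 already connected.
5—6 (11): add — endpoints in different components.
2—6 (14): skip — 2 and 6 already connected.
3—5 (15): add — endpoints in different components.
Non-tree edge 0—4 has weight 5, equal to the heaviest edge on its tree cycle — swapping gives another MST of the same weight. Not unique.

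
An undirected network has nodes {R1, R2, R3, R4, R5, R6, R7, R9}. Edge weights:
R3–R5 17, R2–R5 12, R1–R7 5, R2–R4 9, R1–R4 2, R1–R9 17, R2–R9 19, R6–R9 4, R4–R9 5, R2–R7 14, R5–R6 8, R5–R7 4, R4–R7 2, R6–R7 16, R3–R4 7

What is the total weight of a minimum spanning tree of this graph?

33

Kruskal's algorithm — process edges by increasing weight (ties by edge label):
R1–R4 (2): add — endpoints in different components.
R4–R7 (2): add — endpoints in different components.
R5–R7 (4): add — endpoints in different components.
R6–R9 (4): add — endpoints in different components.
R1–R7 (5): skip — R1 and R7 already connected.
R4–R9 (5): add — endpoints in different components.
R3–R4 (7): add — endpoints in different components.
R5–R6 (8): skip — R6 and R5 already connected.
R2–R4 (9): add — endpoints in different components.
MST edges: R1–R4, R4–R7, R5–R7, R6–R9, R4–R9, R3–R4, R2–R4; total weight 2+2+4+4+5+7+9 = 33.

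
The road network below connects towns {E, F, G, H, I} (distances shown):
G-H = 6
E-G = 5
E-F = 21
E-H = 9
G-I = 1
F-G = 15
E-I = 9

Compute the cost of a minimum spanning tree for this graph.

27

Sort edges by weight, then run Kruskal:
G-I (1): add. Components now {E} {F} {G,I} {H}
E-G (5): add. Components now {E,G,I} {F} {H}
G-H (6): add. Components now {E,G,H,I} {F}
E-H (9): skip — E and H already connected.
E-I (9): skip — E and I already connected.
F-G (15): add. Components now {E,F,G,H,I}
MST edges: G-I, E-G, G-H, F-G; total weight 1+5+6+15 = 27.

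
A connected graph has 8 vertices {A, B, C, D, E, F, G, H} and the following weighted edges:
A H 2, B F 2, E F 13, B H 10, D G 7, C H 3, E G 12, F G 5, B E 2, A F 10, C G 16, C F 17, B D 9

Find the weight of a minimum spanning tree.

31

Grow the tree from A using Prim:
Step 1: cheapest edge leaving the tree is A H (2); add H.
Step 2: cheapest edge leaving the tree is C H (3); add C.
Step 3: cheapest edge leaving the tree is B H (10); add B.
Step 4: cheapest edge leaving the tree is B E (2); add E.
Step 5: cheapest edge leaving the tree is B F (2); add F.
Step 6: cheapest edge leaving the tree is F G (5); add G.
Step 7: cheapest edge leaving the tree is D G (7); add D.
MST edges: A H, C H, B H, B E, B F, F G, D G; total weight 2+3+10+2+2+5+7 = 31.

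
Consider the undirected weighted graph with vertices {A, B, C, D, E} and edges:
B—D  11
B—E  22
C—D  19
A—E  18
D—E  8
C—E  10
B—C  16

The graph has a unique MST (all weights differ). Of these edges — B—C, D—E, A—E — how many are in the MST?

Kruskal's algorithm — process edges by increasing weight (ties by edge label):
D—E (8): add. Components now {A} {B} {C} {D,E}
C—E (10): add. Components now {A} {B} {C,D,E}
B—D (11): add. Components now {A} {B,C,D,E}
B—C (16): skip — B and C already connected.
A—E (18): add. Components now {A,B,C,D,E}
MST edge set: {D—E, C—E, B—D, A—E}.
Of the listed edges, {D—E, A—E} are in the MST → 2.

2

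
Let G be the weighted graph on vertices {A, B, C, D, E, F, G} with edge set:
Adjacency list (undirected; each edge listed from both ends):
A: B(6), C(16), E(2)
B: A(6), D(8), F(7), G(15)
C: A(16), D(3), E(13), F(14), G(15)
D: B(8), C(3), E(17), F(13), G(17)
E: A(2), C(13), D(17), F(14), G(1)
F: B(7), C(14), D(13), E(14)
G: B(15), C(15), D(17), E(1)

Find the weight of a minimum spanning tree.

Kruskal: consider edges lightest-first.
E—G (1): add. Components now {A} {B} {C} {D} {E,G} {F}
A—E (2): add. Components now {A,E,G} {B} {C} {D} {F}
C—D (3): add. Components now {A,E,G} {B} {C,D} {F}
A—B (6): add. Components now {A,B,E,G} {C,D} {F}
B—F (7): add. Components now {A,B,E,F,G} {C,D}
B—D (8): add. Components now {A,B,C,D,E,F,G}
MST edges: E—G, A—E, C—D, A—B, B—F, B—D; total weight 1+2+3+6+7+8 = 27.

27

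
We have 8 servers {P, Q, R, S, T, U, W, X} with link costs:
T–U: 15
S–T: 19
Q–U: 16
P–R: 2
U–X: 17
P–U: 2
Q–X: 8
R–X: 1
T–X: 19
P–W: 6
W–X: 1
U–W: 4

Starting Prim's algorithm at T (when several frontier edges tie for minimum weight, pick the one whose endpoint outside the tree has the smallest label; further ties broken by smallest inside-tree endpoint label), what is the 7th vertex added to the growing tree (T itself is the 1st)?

Q

Grow the tree from T using Prim:
Step 1: cheapest edge leaving the tree is T–U (15); add U.
Step 2: cheapest edge leaving the tree is P–U (2); add P.
Step 3: cheapest edge leaving the tree is P–R (2); add R.
Step 4: cheapest edge leaving the tree is R–X (1); add X.
Step 5: cheapest edge leaving the tree is W–X (1); add W.
Step 6: cheapest edge leaving the tree is Q–X (8); add Q.
Step 7: cheapest edge leaving the tree is S–T (19); add S.
Vertex order: T, U, P, R, X, W, Q, S. The 7th vertex is Q.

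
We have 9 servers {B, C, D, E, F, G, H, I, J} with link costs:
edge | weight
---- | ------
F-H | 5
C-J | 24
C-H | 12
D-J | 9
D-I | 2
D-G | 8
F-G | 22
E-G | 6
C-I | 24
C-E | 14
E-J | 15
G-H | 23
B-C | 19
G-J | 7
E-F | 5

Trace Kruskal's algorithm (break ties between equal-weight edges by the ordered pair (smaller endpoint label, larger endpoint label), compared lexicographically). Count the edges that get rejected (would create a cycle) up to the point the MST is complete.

3

Kruskal: consider edges lightest-first.
D-I (2): add — endpoints in different components.
E-F (5): add — endpoints in different components.
F-H (5): add — endpoints in different components.
E-G (6): add — endpoints in different components.
G-J (7): add — endpoints in different components.
D-G (8): add — endpoints in different components.
D-J (9): skip — D and J already connected.
C-H (12): add — endpoints in different components.
C-E (14): skip — C and E already connected.
E-J (15): skip — E and J already connected.
B-C (19): add — endpoints in different components.
Edges rejected before the tree was complete: 3.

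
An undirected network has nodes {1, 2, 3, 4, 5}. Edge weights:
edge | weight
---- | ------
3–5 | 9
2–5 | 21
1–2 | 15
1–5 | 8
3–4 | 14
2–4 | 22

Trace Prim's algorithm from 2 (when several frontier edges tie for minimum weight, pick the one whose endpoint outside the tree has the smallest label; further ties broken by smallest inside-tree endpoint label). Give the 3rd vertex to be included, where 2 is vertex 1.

5

Prim, starting at 2.
Step 1: frontier [1–2 15, 2–5 21, 2–4 22] → take 1–2 (15); add 1.
Step 2: frontier [1–5 8, 2–5 21, 2–4 22] → take 1–5 (8); add 5.
Step 3: frontier [2–4 22, 3–5 9] → take 3–5 (9); add 3.
Step 4: frontier [2–4 22, 3–4 14] → take 3–4 (14); add 4.
Vertex order: 2, 1, 5, 3, 4. The 3rd vertex is 5.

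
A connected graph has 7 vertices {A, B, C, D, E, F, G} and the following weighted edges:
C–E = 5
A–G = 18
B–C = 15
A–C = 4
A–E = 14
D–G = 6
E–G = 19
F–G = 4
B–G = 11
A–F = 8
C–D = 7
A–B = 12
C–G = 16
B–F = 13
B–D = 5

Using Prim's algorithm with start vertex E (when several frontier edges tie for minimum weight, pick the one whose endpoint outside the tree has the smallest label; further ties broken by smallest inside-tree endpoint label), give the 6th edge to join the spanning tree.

F-G

Prim, starting at E.
Step 1: cheapest edge leaving the tree is C–E (5); add C.
Step 2: cheapest edge leaving the tree is A–C (4); add A.
Step 3: cheapest edge leaving the tree is C–D (7); add D.
Step 4: cheapest edge leaving the tree is B–D (5); add B.
Step 5: cheapest edge leaving the tree is D–G (6); add G.
Step 6: cheapest edge leaving the tree is F–G (4); add F.
The 6th edge added is F–G.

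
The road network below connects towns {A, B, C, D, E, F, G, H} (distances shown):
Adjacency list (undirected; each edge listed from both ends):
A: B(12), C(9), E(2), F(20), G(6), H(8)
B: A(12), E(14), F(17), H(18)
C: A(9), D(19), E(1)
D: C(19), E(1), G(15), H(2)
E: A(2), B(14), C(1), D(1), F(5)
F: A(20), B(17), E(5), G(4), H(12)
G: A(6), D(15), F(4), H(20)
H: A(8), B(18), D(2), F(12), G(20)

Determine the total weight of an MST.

Kruskal: consider edges lightest-first.
C-E (1): add — endpoints in different components.
D-E (1): add — endpoints in different components.
A-E (2): add — endpoints in different components.
D-H (2): add — endpoints in different components.
F-G (4): add — endpoints in different components.
E-F (5): add — endpoints in different components.
A-G (6): skip — A and G already connected.
A-H (8): skip — A and H already connected.
A-C (9): skip — A and C already connected.
A-B (12): add — endpoints in different components.
MST edges: C-E, D-E, A-E, D-H, F-G, E-F, A-B; total weight 1+1+2+2+4+5+12 = 27.

27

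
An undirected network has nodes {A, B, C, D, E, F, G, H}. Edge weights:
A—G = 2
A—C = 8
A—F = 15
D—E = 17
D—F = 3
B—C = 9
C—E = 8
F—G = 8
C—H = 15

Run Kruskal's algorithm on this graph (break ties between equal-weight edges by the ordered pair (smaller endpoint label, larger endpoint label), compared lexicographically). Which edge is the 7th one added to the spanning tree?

Kruskal: consider edges lightest-first.
A—G (2): add — endpoints in different components.
D—F (3): add — endpoints in different components.
A—C (8): add — endpoints in different components.
C—E (8): add — endpoints in different components.
F—G (8): add — endpoints in different components.
B—C (9): add — endpoints in different components.
A—F (15): skip — A and F already connected.
C—H (15): add — endpoints in different components.
The 7th edge added is C—H.

C-H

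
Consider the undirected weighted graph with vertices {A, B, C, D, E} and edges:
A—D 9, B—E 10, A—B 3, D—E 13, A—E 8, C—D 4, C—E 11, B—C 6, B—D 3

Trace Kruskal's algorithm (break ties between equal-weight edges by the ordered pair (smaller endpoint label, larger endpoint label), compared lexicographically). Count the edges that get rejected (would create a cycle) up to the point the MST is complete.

1

Sort edges by weight, then run Kruskal:
A—B (3): add — endpoints in different components.
B—D (3): add — endpoints in different components.
C—D (4): add — endpoints in different components.
B—C (6): skip — B and C already connected.
A—E (8): add — endpoints in different components.
Edges rejected before the tree was complete: 1.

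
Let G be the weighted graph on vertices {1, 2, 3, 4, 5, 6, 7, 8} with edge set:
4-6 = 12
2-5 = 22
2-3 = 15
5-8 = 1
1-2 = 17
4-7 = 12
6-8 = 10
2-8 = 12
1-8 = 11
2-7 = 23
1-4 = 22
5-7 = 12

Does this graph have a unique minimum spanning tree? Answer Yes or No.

No

Kruskal's algorithm — process edges by increasing weight (ties by edge label):
5-8 (1): add — endpoints in different components.
6-8 (10): add — endpoints in different components.
1-8 (11): add — endpoints in different components.
2-8 (12): add — endpoints in different components.
4-6 (12): add — endpoints in different components.
4-7 (12): add — endpoints in different components.
5-7 (12): skip — 5 and 7 already connected.
2-3 (15): add — endpoints in different components.
Non-tree edge 5-7 has weight 12, equal to the heaviest edge on its tree cycle — swapping gives another MST of the same weight. Not unique.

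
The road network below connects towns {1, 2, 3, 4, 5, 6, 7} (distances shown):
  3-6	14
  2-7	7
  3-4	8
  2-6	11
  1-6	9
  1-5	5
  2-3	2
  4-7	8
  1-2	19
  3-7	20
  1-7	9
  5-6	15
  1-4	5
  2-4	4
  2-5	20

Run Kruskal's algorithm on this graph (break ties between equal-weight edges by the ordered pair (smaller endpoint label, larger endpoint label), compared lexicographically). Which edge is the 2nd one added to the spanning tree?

2-4

Sort edges by weight, then run Kruskal:
2-3 (2): add. Components now {1} {2,3} {4} {5} {6} {7}
2-4 (4): add. Components now {1} {2,3,4} {5} {6} {7}
1-4 (5): add. Components now {1,2,3,4} {5} {6} {7}
1-5 (5): add. Components now {1,2,3,4,5} {6} {7}
2-7 (7): add. Components now {1,2,3,4,5,7} {6}
3-4 (8): skip — 3 and 4 already connected.
4-7 (8): skip — 4 and 7 already connected.
1-6 (9): add. Components now {1,2,3,4,5,6,7}
The 2nd edge added is 2-4.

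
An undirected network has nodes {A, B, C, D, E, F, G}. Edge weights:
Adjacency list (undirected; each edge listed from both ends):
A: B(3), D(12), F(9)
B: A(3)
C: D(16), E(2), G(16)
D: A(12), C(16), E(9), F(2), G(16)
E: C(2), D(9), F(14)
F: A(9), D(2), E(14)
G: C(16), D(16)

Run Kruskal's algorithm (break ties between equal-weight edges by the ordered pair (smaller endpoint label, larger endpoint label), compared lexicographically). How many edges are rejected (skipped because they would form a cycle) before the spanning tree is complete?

3

Sort edges by weight, then run Kruskal:
C E (2): add — endpoints in different components.
D F (2): add — endpoints in different components.
A B (3): add — endpoints in different components.
A F (9): add — endpoints in different components.
D E (9): add — endpoints in different components.
A D (12): skip — A and D already connected.
E F (14): skip — E and F already connected.
C D (16): skip — C and D already connected.
C G (16): add — endpoints in different components.
Edges rejected before the tree was complete: 3.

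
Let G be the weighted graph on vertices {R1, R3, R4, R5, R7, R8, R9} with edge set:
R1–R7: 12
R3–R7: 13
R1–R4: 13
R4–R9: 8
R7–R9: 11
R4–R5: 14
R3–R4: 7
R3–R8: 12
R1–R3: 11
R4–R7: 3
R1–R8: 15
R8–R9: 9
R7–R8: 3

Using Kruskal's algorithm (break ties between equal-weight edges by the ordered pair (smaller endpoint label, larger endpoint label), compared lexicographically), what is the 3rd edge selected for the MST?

R3-R4

Sort edges by weight, then run Kruskal:
R4–R7 (3): add — endpoints in different components.
R7–R8 (3): add — endpoints in different components.
R3–R4 (7): add — endpoints in different components.
R4–R9 (8): add — endpoints in different components.
R8–R9 (9): skip — R8 and R9 already connected.
R1–R3 (11): add — endpoints in different components.
R7–R9 (11): skip — R7 and R9 already connected.
R1–R7 (12): skip — R1 and R7 already connected.
R3–R8 (12): skip — R8 and R3 already connected.
R1–R4 (13): skip — R4 and R1 already connected.
R3–R7 (13): skip — R3 and R7 already connected.
R4–R5 (14): add — endpoints in different components.
The 3rd edge added is R3–R4.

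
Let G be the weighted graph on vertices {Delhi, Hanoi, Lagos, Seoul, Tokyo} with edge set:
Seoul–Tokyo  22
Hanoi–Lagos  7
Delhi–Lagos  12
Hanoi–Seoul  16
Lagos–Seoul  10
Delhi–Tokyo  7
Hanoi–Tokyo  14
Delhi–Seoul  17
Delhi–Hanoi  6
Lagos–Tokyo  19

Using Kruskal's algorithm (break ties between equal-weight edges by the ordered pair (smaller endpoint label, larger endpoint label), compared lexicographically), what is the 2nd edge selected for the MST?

Delhi-Tokyo

Sort edges by weight, then run Kruskal:
Delhi–Hanoi (6): add. Components now {Delhi,Hanoi} {Seoul} {Lagos} {Tokyo}
Delhi–Tokyo (7): add. Components now {Delhi,Hanoi,Tokyo} {Seoul} {Lagos}
Hanoi–Lagos (7): add. Components now {Delhi,Hanoi,Lagos,Tokyo} {Seoul}
Lagos–Seoul (10): add. Components now {Delhi,Hanoi,Lagos,Seoul,Tokyo}
The 2nd edge added is Delhi–Tokyo.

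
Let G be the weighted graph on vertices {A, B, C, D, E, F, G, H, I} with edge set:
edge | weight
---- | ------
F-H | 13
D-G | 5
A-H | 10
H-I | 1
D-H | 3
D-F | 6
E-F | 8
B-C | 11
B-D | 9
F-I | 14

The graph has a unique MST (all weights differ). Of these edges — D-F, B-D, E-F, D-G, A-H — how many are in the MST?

Kruskal: consider edges lightest-first.
H-I (1): add — endpoints in different components.
D-H (3): add — endpoints in different components.
D-G (5): add — endpoints in different components.
D-F (6): add — endpoints in different components.
E-F (8): add — endpoints in different components.
B-D (9): add — endpoints in different components.
A-H (10): add — endpoints in different components.
B-C (11): add — endpoints in different components.
MST edge set: {H-I, D-H, D-G, D-F, E-F, B-D, A-H, B-C}.
Of the listed edges, {D-F, B-D, E-F, D-G, A-H} are in the MST → 5.

5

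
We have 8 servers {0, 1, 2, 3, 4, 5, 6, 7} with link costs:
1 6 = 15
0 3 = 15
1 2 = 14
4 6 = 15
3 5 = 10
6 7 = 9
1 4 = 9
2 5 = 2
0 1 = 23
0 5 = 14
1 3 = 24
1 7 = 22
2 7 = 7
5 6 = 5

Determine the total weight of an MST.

61

Prim's algorithm from 3:
Step 1: cheapest edge leaving the tree is 3 5 (10); add 5.
Step 2: cheapest edge leaving the tree is 2 5 (2); add 2.
Step 3: cheapest edge leaving the tree is 5 6 (5); add 6.
Step 4: cheapest edge leaving the tree is 2 7 (7); add 7.
Step 5: cheapest edge leaving the tree is 0 5 (14); add 0.
Step 6: cheapest edge leaving the tree is 1 2 (14); add 1.
Step 7: cheapest edge leaving the tree is 1 4 (9); add 4.
MST edges: 3 5, 2 5, 5 6, 2 7, 0 5, 1 2, 1 4; total weight 10+2+5+7+14+14+9 = 61.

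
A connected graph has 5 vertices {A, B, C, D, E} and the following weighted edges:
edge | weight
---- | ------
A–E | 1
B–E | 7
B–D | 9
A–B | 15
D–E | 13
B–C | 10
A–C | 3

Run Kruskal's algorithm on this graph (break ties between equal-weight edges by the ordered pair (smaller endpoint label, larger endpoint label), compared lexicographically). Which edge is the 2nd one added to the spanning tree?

Kruskal: consider edges lightest-first.
A–E (1): add — endpoints in different components.
A–C (3): add — endpoints in different components.
B–E (7): add — endpoints in different components.
B–D (9): add — endpoints in different components.
The 2nd edge added is A–C.

A-C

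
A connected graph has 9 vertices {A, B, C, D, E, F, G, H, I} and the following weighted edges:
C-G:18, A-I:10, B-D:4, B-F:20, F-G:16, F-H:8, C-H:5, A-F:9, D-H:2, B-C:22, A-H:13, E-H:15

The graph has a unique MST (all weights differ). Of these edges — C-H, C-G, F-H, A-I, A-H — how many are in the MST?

Kruskal's algorithm — process edges by increasing weight (ties by edge label):
D-H (2): add — endpoints in different components.
B-D (4): add — endpoints in different components.
C-H (5): add — endpoints in different components.
F-H (8): add — endpoints in different components.
A-F (9): add — endpoints in different components.
A-I (10): add — endpoints in different components.
A-H (13): skip — A and H already connected.
E-H (15): add — endpoints in different components.
F-G (16): add — endpoints in different components.
MST edge set: {D-H, B-D, C-H, F-H, A-F, A-I, E-H, F-G}.
Of the listed edges, {C-H, F-H, A-I} are in the MST → 3.

3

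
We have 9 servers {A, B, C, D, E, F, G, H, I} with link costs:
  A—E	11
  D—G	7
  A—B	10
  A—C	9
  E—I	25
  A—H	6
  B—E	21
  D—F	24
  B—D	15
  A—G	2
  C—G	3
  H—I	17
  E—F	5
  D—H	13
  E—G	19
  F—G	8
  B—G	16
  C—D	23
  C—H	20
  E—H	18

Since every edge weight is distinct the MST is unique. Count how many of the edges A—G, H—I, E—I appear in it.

2

Sort edges by weight, then run Kruskal:
A—G (2): add — endpoints in different components.
C—G (3): add — endpoints in different components.
E—F (5): add — endpoints in different components.
A—H (6): add — endpoints in different components.
D—G (7): add — endpoints in different components.
F—G (8): add — endpoints in different components.
A—C (9): skip — A and C already connected.
A—B (10): add — endpoints in different components.
A—E (11): skip — A and E already connected.
D—H (13): skip — D and H already connected.
B—D (15): skip — B and D already connected.
B—G (16): skip — B and G already connected.
H—I (17): add — endpoints in different components.
MST edge set: {A—G, C—G, E—F, A—H, D—G, F—G, A—B, H—I}.
Of the listed edges, {A—G, H—I} are in the MST → 2.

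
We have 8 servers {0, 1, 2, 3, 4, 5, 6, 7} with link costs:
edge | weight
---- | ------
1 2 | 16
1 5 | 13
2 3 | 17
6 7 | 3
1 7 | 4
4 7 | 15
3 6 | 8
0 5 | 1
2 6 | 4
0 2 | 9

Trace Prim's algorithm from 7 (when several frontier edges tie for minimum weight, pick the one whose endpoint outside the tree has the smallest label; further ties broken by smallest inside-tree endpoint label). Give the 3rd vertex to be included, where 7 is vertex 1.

1

Prim's algorithm from 7:
Step 1: frontier [6 7 3, 1 7 4, 4 7 15] → take 6 7 (3); add 6.
Step 2: frontier [2 6 4, 3 6 8, 1 7 4, 4 7 15] → take 1 7 (4); add 1.
Step 3: frontier [1 5 13, 1 2 16, 2 6 4, 3 6 8, 4 7 15] → take 2 6 (4); add 2.
Step 4: frontier [1 5 13, 0 2 9, 2 3 17, 3 6 8, 4 7 15] → take 3 6 (8); add 3.
Step 5: frontier [1 5 13, 0 2 9, 4 7 15] → take 0 2 (9); add 0.
Step 6: frontier [0 5 1, 1 5 13, 4 7 15] → take 0 5 (1); add 5.
Step 7: frontier [4 7 15] → take 4 7 (15); add 4.
Vertex order: 7, 6, 1, 2, 3, 0, 5, 4. The 3rd vertex is 1.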